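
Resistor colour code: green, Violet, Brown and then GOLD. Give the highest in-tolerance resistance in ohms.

598.5 Ω

Green → 5 (first significant figure)
Violet → 7 (second significant figure)
Brown → ×10 multiplier
Gold → ±5% tolerance
57 × 10 = 570 Ω
Highest = 570 × (1 + 5/100) = 598.5 Ω.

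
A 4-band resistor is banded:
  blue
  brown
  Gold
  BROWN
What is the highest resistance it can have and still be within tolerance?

6.161 Ω

Blue → 6 (first significant figure)
Brown → 1 (second significant figure)
Gold → ×0.1 multiplier
Brown → ±1% tolerance
61 × 0.1 = 6.1 Ω
Highest = 6.1 × (1 + 1/100) = 6.161 Ω.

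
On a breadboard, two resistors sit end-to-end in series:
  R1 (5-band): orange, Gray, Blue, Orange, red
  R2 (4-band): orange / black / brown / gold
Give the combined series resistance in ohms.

R1: orange, grey, blue → 386; orange ×10^3 → 386000 Ω.
R2: orange, black → 30; brown ×10 → 300 Ω.
Series: 386000 + 300 = 386300 Ω.

386300 Ω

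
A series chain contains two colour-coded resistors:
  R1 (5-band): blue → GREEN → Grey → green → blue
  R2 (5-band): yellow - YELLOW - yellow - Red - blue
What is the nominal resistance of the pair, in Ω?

65844400 Ω

R1: blue, green, grey → 658; green ×10^5 → 65800000 Ω.
R2: yellow, yellow, yellow → 444; red ×10^2 → 44400 Ω.
Series: 65800000 + 44400 = 65844400 Ω.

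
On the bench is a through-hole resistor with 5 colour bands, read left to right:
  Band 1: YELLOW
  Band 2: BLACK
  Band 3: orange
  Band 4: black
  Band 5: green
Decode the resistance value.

403 Ω

Yellow → 4 (first significant figure)
Black → 0 (second significant figure)
Orange → 3 (third significant figure)
Black → ×1 multiplier
403 × 1 = 403 Ω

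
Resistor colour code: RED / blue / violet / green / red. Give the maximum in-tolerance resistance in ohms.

27234000 Ω

Red → 2 (first significant figure)
Blue → 6 (second significant figure)
Violet → 7 (third significant figure)
Green → ×10^5 multiplier
Red → ±2% tolerance
267 × 100000 = 26700000 Ω
Maximum = 26700000 × (1 + 2/100) = 27234000 Ω.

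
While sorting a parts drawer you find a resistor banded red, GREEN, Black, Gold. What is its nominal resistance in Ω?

25 Ω

Red → 2 (first significant figure)
Green → 5 (second significant figure)
Black → ×1 multiplier
25 × 1 = 25 Ω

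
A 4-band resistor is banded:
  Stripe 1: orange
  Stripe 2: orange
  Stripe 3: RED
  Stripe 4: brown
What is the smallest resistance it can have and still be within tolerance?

3267 Ω

Orange → 3 (first significant figure)
Orange → 3 (second significant figure)
Red → ×10^2 multiplier
Brown → ±1% tolerance
33 × 100 = 3300 Ω
Smallest = 3300 × (1 − 1/100) = 3267 Ω.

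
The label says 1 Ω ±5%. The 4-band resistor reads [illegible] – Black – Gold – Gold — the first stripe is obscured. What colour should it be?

1 Ω = 10 × 10^-1.
The first band gives digit 1 of the significand, and 1 is brown.

brown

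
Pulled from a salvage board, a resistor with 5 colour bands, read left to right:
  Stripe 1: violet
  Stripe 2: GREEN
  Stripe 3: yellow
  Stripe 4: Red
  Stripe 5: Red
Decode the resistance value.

75400 Ω

Violet → 7 (first significant figure)
Green → 5 (second significant figure)
Yellow → 4 (third significant figure)
Red → ×10^2 multiplier
754 × 100 = 75400 Ω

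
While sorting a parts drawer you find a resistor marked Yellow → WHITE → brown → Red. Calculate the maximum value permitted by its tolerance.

Yellow → 4 (first significant figure)
White → 9 (second significant figure)
Brown → ×10 multiplier
Red → ±2% tolerance
49 × 10 = 490 Ω
Maximum = 490 × (1 + 2/100) = 499.8 Ω.

499.8 Ω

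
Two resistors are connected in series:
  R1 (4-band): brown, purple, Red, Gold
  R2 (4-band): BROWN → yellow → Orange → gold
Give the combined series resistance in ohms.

15700 Ω

R1: brown, violet → 17; red ×10^2 → 1700 Ω.
R2: brown, yellow → 14; orange ×10^3 → 14000 Ω.
Series: 1700 + 14000 = 15700 Ω.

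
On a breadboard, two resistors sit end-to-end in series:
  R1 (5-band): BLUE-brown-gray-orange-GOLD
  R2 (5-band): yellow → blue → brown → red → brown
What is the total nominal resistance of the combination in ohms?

664100 Ω

R1: blue, brown, grey → 618; orange ×10^3 → 618000 Ω.
R2: yellow, blue, brown → 461; red ×10^2 → 46100 Ω.
Series: 618000 + 46100 = 664100 Ω.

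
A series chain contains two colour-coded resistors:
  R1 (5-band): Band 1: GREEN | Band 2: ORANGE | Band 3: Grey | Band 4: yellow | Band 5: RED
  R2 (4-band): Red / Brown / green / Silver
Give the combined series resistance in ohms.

R1: green, orange, grey → 538; yellow ×10^4 → 5380000 Ω.
R2: red, brown → 21; green ×10^5 → 2100000 Ω.
Series: 5380000 + 2100000 = 7480000 Ω.

7480000 Ω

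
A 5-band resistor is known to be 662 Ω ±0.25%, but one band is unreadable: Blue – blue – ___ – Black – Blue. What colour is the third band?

red

662 Ω = 662 × 10^0.
The third band gives digit 2 of the significand, and 2 is red.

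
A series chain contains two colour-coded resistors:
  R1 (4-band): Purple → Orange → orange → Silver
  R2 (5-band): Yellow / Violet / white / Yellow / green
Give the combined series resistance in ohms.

R1: violet, orange → 73; orange ×10^3 → 73000 Ω.
R2: yellow, violet, white → 479; yellow ×10^4 → 4790000 Ω.
Series: 73000 + 4790000 = 4863000 Ω.

4863000 Ω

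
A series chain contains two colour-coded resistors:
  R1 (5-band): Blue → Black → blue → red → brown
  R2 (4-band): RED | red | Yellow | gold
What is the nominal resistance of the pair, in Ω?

R1: blue, black, blue → 606; red ×10^2 → 60600 Ω.
R2: red, red → 22; yellow ×10^4 → 220000 Ω.
Series: 60600 + 220000 = 280600 Ω.

280600 Ω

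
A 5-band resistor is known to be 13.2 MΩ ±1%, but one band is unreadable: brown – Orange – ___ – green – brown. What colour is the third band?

red

13200000 Ω = 132 × 10^5.
The third band gives digit 2 of the significand, and 2 is red.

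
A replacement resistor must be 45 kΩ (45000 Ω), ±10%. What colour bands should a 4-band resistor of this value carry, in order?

45000 Ω = 45 × 10^3.
4 → yellow
5 → green
Multiplier 10^3 → orange.
±10% tolerance → silver.

yellow, green, orange, silver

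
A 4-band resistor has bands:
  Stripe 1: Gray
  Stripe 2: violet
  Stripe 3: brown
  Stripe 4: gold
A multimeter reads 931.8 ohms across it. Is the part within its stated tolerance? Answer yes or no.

no

Grey → 8 (first significant figure)
Violet → 7 (second significant figure)
Brown → ×10 multiplier
Gold → ±5% tolerance
87 × 10 = 870 Ω
Allowed range: 826.5 Ω to 913.5 Ω.
931.8 ohms lies outside that range.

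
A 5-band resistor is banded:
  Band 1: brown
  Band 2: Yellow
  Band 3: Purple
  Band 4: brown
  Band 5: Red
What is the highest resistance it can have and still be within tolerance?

1499.4 Ω

Brown → 1 (first significant figure)
Yellow → 4 (second significant figure)
Violet → 7 (third significant figure)
Brown → ×10 multiplier
Red → ±2% tolerance
147 × 10 = 1470 Ω
Highest = 1470 × (1 + 2/100) = 1499.4 Ω.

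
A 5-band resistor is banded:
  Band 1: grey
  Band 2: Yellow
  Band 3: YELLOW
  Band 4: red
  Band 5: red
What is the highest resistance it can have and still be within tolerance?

Grey → 8 (first significant figure)
Yellow → 4 (second significant figure)
Yellow → 4 (third significant figure)
Red → ×10^2 multiplier
Red → ±2% tolerance
844 × 100 = 84400 Ω
Highest = 84400 × (1 + 2/100) = 86088 Ω.

86088 Ω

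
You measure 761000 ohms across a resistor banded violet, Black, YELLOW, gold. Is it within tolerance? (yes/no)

Violet → 7 (first significant figure)
Black → 0 (second significant figure)
Yellow → ×10^4 multiplier
Gold → ±5% tolerance
70 × 10000 = 700000 Ω
Allowed range: 665000 Ω to 735000 Ω.
761000 ohms lies outside that range.

no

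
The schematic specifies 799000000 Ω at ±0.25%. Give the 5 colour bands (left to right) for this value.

799000000 Ω = 799 × 10^6.
7 → violet
9 → white
9 → white
Multiplier 10^6 → blue.
±0.25% tolerance → blue.

violet, white, white, blue, blue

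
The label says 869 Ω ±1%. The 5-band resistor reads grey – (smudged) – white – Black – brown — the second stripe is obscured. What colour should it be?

869 Ω = 869 × 10^0.
The second band gives digit 6 of the significand, and 6 is blue.

blue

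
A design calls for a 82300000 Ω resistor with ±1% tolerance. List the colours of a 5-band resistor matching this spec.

grey, red, orange, green, brown

82300000 Ω = 823 × 10^5.
8 → grey
2 → red
3 → orange
Multiplier 10^5 → green.
±1% tolerance → brown.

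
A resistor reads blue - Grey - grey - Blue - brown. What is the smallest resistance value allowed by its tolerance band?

Blue → 6 (first significant figure)
Grey → 8 (second significant figure)
Grey → 8 (third significant figure)
Blue → ×10^6 multiplier
Brown → ±1% tolerance
688 × 1000000 = 688000000 Ω
Smallest = 688000000 × (1 − 1/100) = 681120000 Ω.

681120000 Ω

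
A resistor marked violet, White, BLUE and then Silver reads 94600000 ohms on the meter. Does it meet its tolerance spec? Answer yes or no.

no

Violet → 7 (first significant figure)
White → 9 (second significant figure)
Blue → ×10^6 multiplier
Silver → ±10% tolerance
79 × 1000000 = 79000000 Ω
Allowed range: 71100000 Ω to 86900000 Ω.
94600000 ohms lies outside that range.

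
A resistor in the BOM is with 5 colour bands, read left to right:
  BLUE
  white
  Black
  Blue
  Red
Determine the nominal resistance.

690000000 Ω

Blue → 6 (first significant figure)
White → 9 (second significant figure)
Black → 0 (third significant figure)
Blue → ×10^6 multiplier
690 × 1000000 = 690000000 Ω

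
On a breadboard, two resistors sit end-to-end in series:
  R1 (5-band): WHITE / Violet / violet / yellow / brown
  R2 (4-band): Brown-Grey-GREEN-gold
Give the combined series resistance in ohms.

R1: white, violet, violet → 977; yellow ×10^4 → 9770000 Ω.
R2: brown, grey → 18; green ×10^5 → 1800000 Ω.
Series: 9770000 + 1800000 = 11570000 Ω.

11570000 Ω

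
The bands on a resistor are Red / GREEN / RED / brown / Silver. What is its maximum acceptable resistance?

2772 Ω

Red → 2 (first significant figure)
Green → 5 (second significant figure)
Red → 2 (third significant figure)
Brown → ×10 multiplier
Silver → ±10% tolerance
252 × 10 = 2520 Ω
Maximum = 2520 × (1 + 10/100) = 2772 Ω.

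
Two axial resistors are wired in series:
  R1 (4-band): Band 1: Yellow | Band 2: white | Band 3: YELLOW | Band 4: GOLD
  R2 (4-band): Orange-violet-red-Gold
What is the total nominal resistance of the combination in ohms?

493700 Ω

R1: yellow, white → 49; yellow ×10^4 → 490000 Ω.
R2: orange, violet → 37; red ×10^2 → 3700 Ω.
Series: 490000 + 3700 = 493700 Ω.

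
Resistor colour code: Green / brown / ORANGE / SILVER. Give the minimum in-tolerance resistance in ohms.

Green → 5 (first significant figure)
Brown → 1 (second significant figure)
Orange → ×10^3 multiplier
Silver → ±10% tolerance
51 × 1000 = 51000 Ω
Minimum = 51000 × (1 − 10/100) = 45900 Ω.

45900 Ω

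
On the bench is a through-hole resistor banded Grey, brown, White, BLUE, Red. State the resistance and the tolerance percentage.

Grey → 8 (first significant figure)
Brown → 1 (second significant figure)
White → 9 (third significant figure)
Blue → ×10^6 multiplier
Red → ±2% tolerance
819 × 1000000 = 819000000 Ω

819000000 Ω ±2%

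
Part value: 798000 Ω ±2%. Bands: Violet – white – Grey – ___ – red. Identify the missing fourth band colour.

orange

798000 Ω = 798 × 10^3.
The fourth band is the multiplier, 10^3, which is orange.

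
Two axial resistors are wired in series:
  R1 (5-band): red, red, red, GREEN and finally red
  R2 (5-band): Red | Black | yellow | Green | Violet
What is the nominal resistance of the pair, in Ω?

42600000 Ω

R1: red, red, red → 222; green ×10^5 → 22200000 Ω.
R2: red, black, yellow → 204; green ×10^5 → 20400000 Ω.
Series: 22200000 + 20400000 = 42600000 Ω.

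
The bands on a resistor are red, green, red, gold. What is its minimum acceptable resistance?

2375 Ω

Red → 2 (first significant figure)
Green → 5 (second significant figure)
Red → ×10^2 multiplier
Gold → ±5% tolerance
25 × 100 = 2500 Ω
Minimum = 2500 × (1 − 5/100) = 2375 Ω.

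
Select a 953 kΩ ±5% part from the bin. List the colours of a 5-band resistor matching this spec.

white, green, orange, orange, gold

953000 Ω = 953 × 10^3.
9 → white
5 → green
3 → orange
Multiplier 10^3 → orange.
±5% tolerance → gold.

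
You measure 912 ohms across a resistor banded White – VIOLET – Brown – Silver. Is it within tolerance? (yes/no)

yes

White → 9 (first significant figure)
Violet → 7 (second significant figure)
Brown → ×10 multiplier
Silver → ±10% tolerance
97 × 10 = 970 Ω
Allowed range: 873 Ω to 1067 Ω.
912 ohms lies inside that range.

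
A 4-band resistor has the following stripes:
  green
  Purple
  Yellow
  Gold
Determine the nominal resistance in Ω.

570000 Ω

Green → 5 (first significant figure)
Violet → 7 (second significant figure)
Yellow → ×10^4 multiplier
57 × 10000 = 570000 Ω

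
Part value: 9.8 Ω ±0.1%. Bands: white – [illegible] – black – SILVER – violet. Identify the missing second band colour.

grey

9.8 Ω = 980 × 10^-2.
The second band gives digit 8 of the significand, and 8 is grey.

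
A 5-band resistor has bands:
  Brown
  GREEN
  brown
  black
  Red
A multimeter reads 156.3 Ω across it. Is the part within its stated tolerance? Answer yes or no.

Brown → 1 (first significant figure)
Green → 5 (second significant figure)
Brown → 1 (third significant figure)
Black → ×1 multiplier
Red → ±2% tolerance
151 × 1 = 151 Ω
Allowed range: 147.98 Ω to 154.02 Ω.
156.3 Ω lies outside that range.

no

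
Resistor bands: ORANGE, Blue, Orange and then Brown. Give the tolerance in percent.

±1%

The last band, brown, is the tolerance band.
Brown corresponds to ±1%.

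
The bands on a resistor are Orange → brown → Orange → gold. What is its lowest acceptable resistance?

29450 Ω

Orange → 3 (first significant figure)
Brown → 1 (second significant figure)
Orange → ×10^3 multiplier
Gold → ±5% tolerance
31 × 1000 = 31000 Ω
Lowest = 31000 × (1 − 5/100) = 29450 Ω.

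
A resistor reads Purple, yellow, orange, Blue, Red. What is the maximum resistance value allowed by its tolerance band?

757860000 Ω

Violet → 7 (first significant figure)
Yellow → 4 (second significant figure)
Orange → 3 (third significant figure)
Blue → ×10^6 multiplier
Red → ±2% tolerance
743 × 1000000 = 743000000 Ω
Maximum = 743000000 × (1 + 2/100) = 757860000 Ω.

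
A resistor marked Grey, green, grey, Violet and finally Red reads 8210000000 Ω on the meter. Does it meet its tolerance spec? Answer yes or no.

Grey → 8 (first significant figure)
Green → 5 (second significant figure)
Grey → 8 (third significant figure)
Violet → ×10^7 multiplier
Red → ±2% tolerance
858 × 10000000 = 8580000000 Ω
Allowed range: 8408400000 Ω to 8751600000 Ω.
8210000000 Ω lies outside that range.

no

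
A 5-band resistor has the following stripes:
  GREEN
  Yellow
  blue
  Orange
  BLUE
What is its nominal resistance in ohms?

546000 Ω

Green → 5 (first significant figure)
Yellow → 4 (second significant figure)
Blue → 6 (third significant figure)
Orange → ×10^3 multiplier
546 × 1000 = 546000 Ω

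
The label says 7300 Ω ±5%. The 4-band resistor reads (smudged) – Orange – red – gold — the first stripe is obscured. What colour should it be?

7300 Ω = 73 × 10^2.
The first band gives digit 7 of the significand, and 7 is violet.

violet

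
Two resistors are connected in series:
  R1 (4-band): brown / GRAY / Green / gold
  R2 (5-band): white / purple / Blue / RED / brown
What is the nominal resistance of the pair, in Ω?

R1: brown, grey → 18; green ×10^5 → 1800000 Ω.
R2: white, violet, blue → 976; red ×10^2 → 97600 Ω.
Series: 1800000 + 97600 = 1897600 Ω.

1897600 Ω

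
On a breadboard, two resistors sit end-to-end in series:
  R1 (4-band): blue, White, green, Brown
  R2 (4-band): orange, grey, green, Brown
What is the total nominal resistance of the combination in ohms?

R1: blue, white → 69; green ×10^5 → 6900000 Ω.
R2: orange, grey → 38; green ×10^5 → 3800000 Ω.
Series: 6900000 + 3800000 = 10700000 Ω.

10700000 Ω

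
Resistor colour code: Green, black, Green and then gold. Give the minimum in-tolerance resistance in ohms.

4750000 Ω

Green → 5 (first significant figure)
Black → 0 (second significant figure)
Green → ×10^5 multiplier
Gold → ±5% tolerance
50 × 100000 = 5000000 Ω
Minimum = 5000000 × (1 − 5/100) = 4750000 Ω.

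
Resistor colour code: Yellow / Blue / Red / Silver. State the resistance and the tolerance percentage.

Yellow → 4 (first significant figure)
Blue → 6 (second significant figure)
Red → ×10^2 multiplier
Silver → ±10% tolerance
46 × 100 = 4600 Ω

4600 Ω ±10%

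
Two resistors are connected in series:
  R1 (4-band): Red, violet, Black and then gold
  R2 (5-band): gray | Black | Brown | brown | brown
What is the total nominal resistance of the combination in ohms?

R1: red, violet → 27; black ×1 → 27 Ω.
R2: grey, black, brown → 801; brown ×10 → 8010 Ω.
Series: 27 + 8010 = 8037 Ω.

8037 Ω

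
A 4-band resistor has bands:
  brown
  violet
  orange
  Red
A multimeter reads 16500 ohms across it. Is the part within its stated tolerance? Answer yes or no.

no

Brown → 1 (first significant figure)
Violet → 7 (second significant figure)
Orange → ×10^3 multiplier
Red → ±2% tolerance
17 × 1000 = 17000 Ω
Allowed range: 16660 Ω to 17340 Ω.
16500 ohms lies outside that range.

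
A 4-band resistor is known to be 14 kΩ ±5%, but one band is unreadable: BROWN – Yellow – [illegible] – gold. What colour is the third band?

14000 Ω = 14 × 10^3.
The third band is the multiplier, 10^3, which is orange.

orange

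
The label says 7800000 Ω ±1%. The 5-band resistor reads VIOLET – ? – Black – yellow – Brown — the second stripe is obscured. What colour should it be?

7800000 Ω = 780 × 10^4.
The second band gives digit 8 of the significand, and 8 is grey.

grey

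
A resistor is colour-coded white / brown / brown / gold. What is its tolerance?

The last band, gold, is the tolerance band.
Gold corresponds to ±5%.

±5%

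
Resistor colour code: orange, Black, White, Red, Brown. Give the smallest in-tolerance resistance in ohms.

30591 Ω

Orange → 3 (first significant figure)
Black → 0 (second significant figure)
White → 9 (third significant figure)
Red → ×10^2 multiplier
Brown → ±1% tolerance
309 × 100 = 30900 Ω
Smallest = 30900 × (1 − 1/100) = 30591 Ω.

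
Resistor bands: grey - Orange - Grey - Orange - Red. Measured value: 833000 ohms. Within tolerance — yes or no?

Grey → 8 (first significant figure)
Orange → 3 (second significant figure)
Grey → 8 (third significant figure)
Orange → ×10^3 multiplier
Red → ±2% tolerance
838 × 1000 = 838000 Ω
Allowed range: 821240 Ω to 854760 Ω.
833000 ohms lies inside that range.

yes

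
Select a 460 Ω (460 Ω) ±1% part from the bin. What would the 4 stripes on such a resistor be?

460 Ω = 46 × 10^1.
4 → yellow
6 → blue
Multiplier 10^1 → brown.
±1% tolerance → brown.

yellow, blue, brown, brown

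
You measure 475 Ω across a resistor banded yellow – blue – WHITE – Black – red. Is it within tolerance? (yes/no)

yes

Yellow → 4 (first significant figure)
Blue → 6 (second significant figure)
White → 9 (third significant figure)
Black → ×1 multiplier
Red → ±2% tolerance
469 × 1 = 469 Ω
Allowed range: 459.62 Ω to 478.38 Ω.
475 Ω lies inside that range.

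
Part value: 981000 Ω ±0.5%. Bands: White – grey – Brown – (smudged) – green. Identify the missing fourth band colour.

981000 Ω = 981 × 10^3.
The fourth band is the multiplier, 10^3, which is orange.

orange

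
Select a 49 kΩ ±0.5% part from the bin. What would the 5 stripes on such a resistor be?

49000 Ω = 490 × 10^2.
4 → yellow
9 → white
0 → black
Multiplier 10^2 → red.
±0.5% tolerance → green.

yellow, white, black, red, green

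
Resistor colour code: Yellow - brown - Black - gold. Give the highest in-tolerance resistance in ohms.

Yellow → 4 (first significant figure)
Brown → 1 (second significant figure)
Black → ×1 multiplier
Gold → ±5% tolerance
41 × 1 = 41 Ω
Highest = 41 × (1 + 5/100) = 43.05 Ω.

43.05 Ω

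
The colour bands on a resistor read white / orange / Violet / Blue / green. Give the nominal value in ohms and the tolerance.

White → 9 (first significant figure)
Orange → 3 (second significant figure)
Violet → 7 (third significant figure)
Blue → ×10^6 multiplier
Green → ±0.5% tolerance
937 × 1000000 = 937000000 Ω

937000000 Ω ±0.5%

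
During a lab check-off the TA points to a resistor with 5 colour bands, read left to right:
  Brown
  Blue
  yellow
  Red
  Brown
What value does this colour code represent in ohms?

Brown → 1 (first significant figure)
Blue → 6 (second significant figure)
Yellow → 4 (third significant figure)
Red → ×10^2 multiplier
164 × 100 = 16400 Ω

16400 Ω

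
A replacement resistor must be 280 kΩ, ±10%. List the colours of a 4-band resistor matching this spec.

280000 Ω = 28 × 10^4.
2 → red
8 → grey
Multiplier 10^4 → yellow.
±10% tolerance → silver.

red, grey, yellow, silver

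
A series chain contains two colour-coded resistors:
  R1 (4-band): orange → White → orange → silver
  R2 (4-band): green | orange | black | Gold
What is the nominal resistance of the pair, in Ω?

R1: orange, white → 39; orange ×10^3 → 39000 Ω.
R2: green, orange → 53; black ×1 → 53 Ω.
Series: 39000 + 53 = 39053 Ω.

39053 Ω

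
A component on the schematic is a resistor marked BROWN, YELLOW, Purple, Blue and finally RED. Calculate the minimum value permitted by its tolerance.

144060000 Ω

Brown → 1 (first significant figure)
Yellow → 4 (second significant figure)
Violet → 7 (third significant figure)
Blue → ×10^6 multiplier
Red → ±2% tolerance
147 × 1000000 = 147000000 Ω
Minimum = 147000000 × (1 − 2/100) = 144060000 Ω.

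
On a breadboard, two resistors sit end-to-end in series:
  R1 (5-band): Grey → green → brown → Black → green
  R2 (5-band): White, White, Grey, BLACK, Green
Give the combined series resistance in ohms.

1849 Ω

R1: grey, green, brown → 851; black ×1 → 851 Ω.
R2: white, white, grey → 998; black ×1 → 998 Ω.
Series: 851 + 998 = 1849 Ω.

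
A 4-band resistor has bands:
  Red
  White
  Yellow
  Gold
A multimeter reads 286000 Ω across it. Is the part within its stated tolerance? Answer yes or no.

Red → 2 (first significant figure)
White → 9 (second significant figure)
Yellow → ×10^4 multiplier
Gold → ±5% tolerance
29 × 10000 = 290000 Ω
Allowed range: 275500 Ω to 304500 Ω.
286000 Ω lies inside that range.

yes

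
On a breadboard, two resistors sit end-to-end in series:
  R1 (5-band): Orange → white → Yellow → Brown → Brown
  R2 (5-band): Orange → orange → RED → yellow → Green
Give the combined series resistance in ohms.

R1: orange, white, yellow → 394; brown ×10 → 3940 Ω.
R2: orange, orange, red → 332; yellow ×10^4 → 3320000 Ω.
Series: 3940 + 3320000 = 3323940 Ω.

3323940 Ω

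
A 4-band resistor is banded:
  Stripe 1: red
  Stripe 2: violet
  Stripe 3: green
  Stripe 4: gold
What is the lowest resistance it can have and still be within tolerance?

2565000 Ω

Red → 2 (first significant figure)
Violet → 7 (second significant figure)
Green → ×10^5 multiplier
Gold → ±5% tolerance
27 × 100000 = 2700000 Ω
Lowest = 2700000 × (1 − 5/100) = 2565000 Ω.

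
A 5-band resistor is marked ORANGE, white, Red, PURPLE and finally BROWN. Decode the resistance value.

3920000000 Ω

Orange → 3 (first significant figure)
White → 9 (second significant figure)
Red → 2 (third significant figure)
Violet → ×10^7 multiplier
392 × 10000000 = 3920000000 Ω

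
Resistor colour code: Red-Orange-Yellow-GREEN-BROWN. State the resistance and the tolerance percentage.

Red → 2 (first significant figure)
Orange → 3 (second significant figure)
Yellow → 4 (third significant figure)
Green → ×10^5 multiplier
Brown → ±1% tolerance
234 × 100000 = 23400000 Ω

23400000 Ω ±1%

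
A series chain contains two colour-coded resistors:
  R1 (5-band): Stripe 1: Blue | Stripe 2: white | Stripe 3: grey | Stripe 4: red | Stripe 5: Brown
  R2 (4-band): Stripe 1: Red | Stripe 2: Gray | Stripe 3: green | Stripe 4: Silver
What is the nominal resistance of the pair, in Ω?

2869800 Ω

R1: blue, white, grey → 698; red ×10^2 → 69800 Ω.
R2: red, grey → 28; green ×10^5 → 2800000 Ω.
Series: 69800 + 2800000 = 2869800 Ω.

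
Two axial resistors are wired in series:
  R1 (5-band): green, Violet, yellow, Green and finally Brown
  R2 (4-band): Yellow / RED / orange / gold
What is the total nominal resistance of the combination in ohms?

57442000 Ω

R1: green, violet, yellow → 574; green ×10^5 → 57400000 Ω.
R2: yellow, red → 42; orange ×10^3 → 42000 Ω.
Series: 57400000 + 42000 = 57442000 Ω.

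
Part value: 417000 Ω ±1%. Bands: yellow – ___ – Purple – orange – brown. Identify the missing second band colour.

417000 Ω = 417 × 10^3.
The second band gives digit 1 of the significand, and 1 is brown.

brown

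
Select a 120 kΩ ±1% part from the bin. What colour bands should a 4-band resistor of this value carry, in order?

120000 Ω = 12 × 10^4.
1 → brown
2 → red
Multiplier 10^4 → yellow.
±1% tolerance → brown.

brown, red, yellow, brown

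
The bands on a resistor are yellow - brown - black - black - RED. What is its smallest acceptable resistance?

Yellow → 4 (first significant figure)
Brown → 1 (second significant figure)
Black → 0 (third significant figure)
Black → ×1 multiplier
Red → ±2% tolerance
410 × 1 = 410 Ω
Smallest = 410 × (1 − 2/100) = 401.8 Ω.

401.8 Ω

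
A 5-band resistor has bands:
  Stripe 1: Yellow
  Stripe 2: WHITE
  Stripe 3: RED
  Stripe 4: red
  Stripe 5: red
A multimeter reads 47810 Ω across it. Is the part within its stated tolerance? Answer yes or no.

Yellow → 4 (first significant figure)
White → 9 (second significant figure)
Red → 2 (third significant figure)
Red → ×10^2 multiplier
Red → ±2% tolerance
492 × 100 = 49200 Ω
Allowed range: 48216 Ω to 50184 Ω.
47810 Ω lies outside that range.

no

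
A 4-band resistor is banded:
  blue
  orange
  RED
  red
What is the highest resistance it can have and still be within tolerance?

6426 Ω

Blue → 6 (first significant figure)
Orange → 3 (second significant figure)
Red → ×10^2 multiplier
Red → ±2% tolerance
63 × 100 = 6300 Ω
Highest = 6300 × (1 + 2/100) = 6426 Ω.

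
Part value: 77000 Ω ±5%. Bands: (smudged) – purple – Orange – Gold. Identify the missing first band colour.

violet

77000 Ω = 77 × 10^3.
The first band gives digit 7 of the significand, and 7 is violet.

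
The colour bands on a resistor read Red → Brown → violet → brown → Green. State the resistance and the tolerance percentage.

2170 Ω ±0.5%

Red → 2 (first significant figure)
Brown → 1 (second significant figure)
Violet → 7 (third significant figure)
Brown → ×10 multiplier
Green → ±0.5% tolerance
217 × 10 = 2170 Ω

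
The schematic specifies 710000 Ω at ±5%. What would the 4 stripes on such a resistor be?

violet, brown, yellow, gold

710000 Ω = 71 × 10^4.
7 → violet
1 → brown
Multiplier 10^4 → yellow.
±5% tolerance → gold.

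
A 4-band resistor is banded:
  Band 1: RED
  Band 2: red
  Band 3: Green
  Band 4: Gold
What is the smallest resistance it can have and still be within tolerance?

Red → 2 (first significant figure)
Red → 2 (second significant figure)
Green → ×10^5 multiplier
Gold → ±5% tolerance
22 × 100000 = 2200000 Ω
Smallest = 2200000 × (1 − 5/100) = 2090000 Ω.

2090000 Ω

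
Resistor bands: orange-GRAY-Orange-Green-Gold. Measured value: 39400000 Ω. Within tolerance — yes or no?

yes

Orange → 3 (first significant figure)
Grey → 8 (second significant figure)
Orange → 3 (third significant figure)
Green → ×10^5 multiplier
Gold → ±5% tolerance
383 × 100000 = 38300000 Ω
Allowed range: 36385000 Ω to 40215000 Ω.
39400000 Ω lies inside that range.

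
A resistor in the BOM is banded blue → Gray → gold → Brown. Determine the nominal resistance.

6.8 Ω

Blue → 6 (first significant figure)
Grey → 8 (second significant figure)
Gold → ×0.1 multiplier
68 × 0.1 = 6.8 Ω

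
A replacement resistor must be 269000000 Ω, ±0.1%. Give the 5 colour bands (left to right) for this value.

red, blue, white, blue, violet

269000000 Ω = 269 × 10^6.
2 → red
6 → blue
9 → white
Multiplier 10^6 → blue.
±0.1% tolerance → violet.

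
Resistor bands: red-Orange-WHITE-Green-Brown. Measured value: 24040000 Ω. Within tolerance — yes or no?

Red → 2 (first significant figure)
Orange → 3 (second significant figure)
White → 9 (third significant figure)
Green → ×10^5 multiplier
Brown → ±1% tolerance
239 × 100000 = 23900000 Ω
Allowed range: 23661000 Ω to 24139000 Ω.
24040000 Ω lies inside that range.

yes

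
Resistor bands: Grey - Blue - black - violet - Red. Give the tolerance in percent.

The last band, red, is the tolerance band.
Red corresponds to ±2%.

±2%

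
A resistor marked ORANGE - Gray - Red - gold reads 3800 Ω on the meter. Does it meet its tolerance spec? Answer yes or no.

yes

Orange → 3 (first significant figure)
Grey → 8 (second significant figure)
Red → ×10^2 multiplier
Gold → ±5% tolerance
38 × 100 = 3800 Ω
Allowed range: 3610 Ω to 3990 Ω.
3800 Ω lies inside that range.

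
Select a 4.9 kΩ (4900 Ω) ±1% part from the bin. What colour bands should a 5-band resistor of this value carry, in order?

yellow, white, black, brown, brown

4900 Ω = 490 × 10^1.
4 → yellow
9 → white
0 → black
Multiplier 10^1 → brown.
±1% tolerance → brown.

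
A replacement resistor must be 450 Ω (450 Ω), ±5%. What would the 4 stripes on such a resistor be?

450 Ω = 45 × 10^1.
4 → yellow
5 → green
Multiplier 10^1 → brown.
±5% tolerance → gold.

yellow, green, brown, gold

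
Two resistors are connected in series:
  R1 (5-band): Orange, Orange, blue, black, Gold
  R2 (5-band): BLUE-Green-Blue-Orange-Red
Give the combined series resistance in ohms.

656336 Ω

R1: orange, orange, blue → 336; black ×1 → 336 Ω.
R2: blue, green, blue → 656; orange ×10^3 → 656000 Ω.
Series: 336 + 656000 = 656336 Ω.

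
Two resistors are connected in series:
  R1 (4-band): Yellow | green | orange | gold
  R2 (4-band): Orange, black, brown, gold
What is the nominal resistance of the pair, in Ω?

R1: yellow, green → 45; orange ×10^3 → 45000 Ω.
R2: orange, black → 30; brown ×10 → 300 Ω.
Series: 45000 + 300 = 45300 Ω.

45300 Ω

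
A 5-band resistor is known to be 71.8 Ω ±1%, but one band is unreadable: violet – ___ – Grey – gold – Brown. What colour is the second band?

71.8 Ω = 718 × 10^-1.
The second band gives digit 1 of the significand, and 1 is brown.

brown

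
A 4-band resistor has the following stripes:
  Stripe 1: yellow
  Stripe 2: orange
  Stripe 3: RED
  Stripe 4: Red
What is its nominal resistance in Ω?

Yellow → 4 (first significant figure)
Orange → 3 (second significant figure)
Red → ×10^2 multiplier
43 × 100 = 4300 Ω

4300 Ω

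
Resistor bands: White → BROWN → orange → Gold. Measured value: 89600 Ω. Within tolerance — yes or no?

White → 9 (first significant figure)
Brown → 1 (second significant figure)
Orange → ×10^3 multiplier
Gold → ±5% tolerance
91 × 1000 = 91000 Ω
Allowed range: 86450 Ω to 95550 Ω.
89600 Ω lies inside that range.

yes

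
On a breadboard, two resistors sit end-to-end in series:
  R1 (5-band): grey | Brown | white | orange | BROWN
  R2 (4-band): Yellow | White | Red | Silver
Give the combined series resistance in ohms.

R1: grey, brown, white → 819; orange ×10^3 → 819000 Ω.
R2: yellow, white → 49; red ×10^2 → 4900 Ω.
Series: 819000 + 4900 = 823900 Ω.

823900 Ω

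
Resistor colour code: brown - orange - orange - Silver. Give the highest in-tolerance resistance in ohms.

Brown → 1 (first significant figure)
Orange → 3 (second significant figure)
Orange → ×10^3 multiplier
Silver → ±10% tolerance
13 × 1000 = 13000 Ω
Highest = 13000 × (1 + 10/100) = 14300 Ω.

14300 Ω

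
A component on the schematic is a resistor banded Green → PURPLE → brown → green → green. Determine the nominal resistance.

Green → 5 (first significant figure)
Violet → 7 (second significant figure)
Brown → 1 (third significant figure)
Green → ×10^5 multiplier
571 × 100000 = 57100000 Ω

57100000 Ω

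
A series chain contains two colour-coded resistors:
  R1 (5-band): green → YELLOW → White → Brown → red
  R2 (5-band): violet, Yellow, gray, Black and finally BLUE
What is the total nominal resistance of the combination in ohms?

R1: green, yellow, white → 549; brown ×10 → 5490 Ω.
R2: violet, yellow, grey → 748; black ×1 → 748 Ω.
Series: 5490 + 748 = 6238 Ω.

6238 Ω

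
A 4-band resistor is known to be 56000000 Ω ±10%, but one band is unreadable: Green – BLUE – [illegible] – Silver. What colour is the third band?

blue

56000000 Ω = 56 × 10^6.
The third band is the multiplier, 10^6, which is blue.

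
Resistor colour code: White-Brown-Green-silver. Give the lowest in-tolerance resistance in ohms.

White → 9 (first significant figure)
Brown → 1 (second significant figure)
Green → ×10^5 multiplier
Silver → ±10% tolerance
91 × 100000 = 9100000 Ω
Lowest = 9100000 × (1 − 10/100) = 8190000 Ω.

8190000 Ω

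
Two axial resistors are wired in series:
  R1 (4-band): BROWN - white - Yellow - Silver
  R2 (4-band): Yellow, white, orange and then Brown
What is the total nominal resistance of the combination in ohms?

239000 Ω

R1: brown, white → 19; yellow ×10^4 → 190000 Ω.
R2: yellow, white → 49; orange ×10^3 → 49000 Ω.
Series: 190000 + 49000 = 239000 Ω.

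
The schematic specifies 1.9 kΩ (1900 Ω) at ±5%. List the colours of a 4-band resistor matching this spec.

brown, white, red, gold

1900 Ω = 19 × 10^2.
1 → brown
9 → white
Multiplier 10^2 → red.
±5% tolerance → gold.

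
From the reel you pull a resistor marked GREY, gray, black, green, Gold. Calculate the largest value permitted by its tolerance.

92400000 Ω

Grey → 8 (first significant figure)
Grey → 8 (second significant figure)
Black → 0 (third significant figure)
Green → ×10^5 multiplier
Gold → ±5% tolerance
880 × 100000 = 88000000 Ω
Largest = 88000000 × (1 + 5/100) = 92400000 Ω.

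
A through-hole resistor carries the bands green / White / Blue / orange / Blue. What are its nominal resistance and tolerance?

596000 Ω ±0.25%

Green → 5 (first significant figure)
White → 9 (second significant figure)
Blue → 6 (third significant figure)
Orange → ×10^3 multiplier
Blue → ±0.25% tolerance
596 × 1000 = 596000 Ω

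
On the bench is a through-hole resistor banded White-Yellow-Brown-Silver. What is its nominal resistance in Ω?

White → 9 (first significant figure)
Yellow → 4 (second significant figure)
Brown → ×10 multiplier
94 × 10 = 940 Ω

940 Ω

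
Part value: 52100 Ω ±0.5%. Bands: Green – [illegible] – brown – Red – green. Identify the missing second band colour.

red

52100 Ω = 521 × 10^2.
The second band gives digit 2 of the significand, and 2 is red.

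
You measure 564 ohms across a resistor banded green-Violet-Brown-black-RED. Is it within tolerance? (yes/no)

yes

Green → 5 (first significant figure)
Violet → 7 (second significant figure)
Brown → 1 (third significant figure)
Black → ×1 multiplier
Red → ±2% tolerance
571 × 1 = 571 Ω
Allowed range: 559.58 Ω to 582.42 Ω.
564 ohms lies inside that range.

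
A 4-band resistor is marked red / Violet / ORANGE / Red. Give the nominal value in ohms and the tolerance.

Red → 2 (first significant figure)
Violet → 7 (second significant figure)
Orange → ×10^3 multiplier
Red → ±2% tolerance
27 × 1000 = 27000 Ω

27000 Ω ±2%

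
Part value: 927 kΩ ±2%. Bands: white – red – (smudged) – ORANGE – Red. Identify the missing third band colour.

927000 Ω = 927 × 10^3.
The third band gives digit 7 of the significand, and 7 is violet.

violet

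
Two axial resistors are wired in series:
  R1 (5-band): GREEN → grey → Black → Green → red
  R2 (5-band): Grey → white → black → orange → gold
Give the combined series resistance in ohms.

R1: green, grey, black → 580; green ×10^5 → 58000000 Ω.
R2: grey, white, black → 890; orange ×10^3 → 890000 Ω.
Series: 58000000 + 890000 = 58890000 Ω.

58890000 Ω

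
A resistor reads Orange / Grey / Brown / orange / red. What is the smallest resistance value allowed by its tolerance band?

Orange → 3 (first significant figure)
Grey → 8 (second significant figure)
Brown → 1 (third significant figure)
Orange → ×10^3 multiplier
Red → ±2% tolerance
381 × 1000 = 381000 Ω
Smallest = 381000 × (1 − 2/100) = 373380 Ω.

373380 Ω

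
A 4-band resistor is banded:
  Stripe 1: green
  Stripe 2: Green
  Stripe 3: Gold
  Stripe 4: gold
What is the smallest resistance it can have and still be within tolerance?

5.225 Ω

Green → 5 (first significant figure)
Green → 5 (second significant figure)
Gold → ×0.1 multiplier
Gold → ±5% tolerance
55 × 0.1 = 5.5 Ω
Smallest = 5.5 × (1 − 5/100) = 5.225 Ω.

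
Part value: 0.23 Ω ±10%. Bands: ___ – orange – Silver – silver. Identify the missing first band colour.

red

0.23 Ω = 23 × 10^-2.
The first band gives digit 2 of the significand, and 2 is red.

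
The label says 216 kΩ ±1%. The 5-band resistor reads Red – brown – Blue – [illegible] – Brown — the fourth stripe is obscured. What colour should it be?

216000 Ω = 216 × 10^3.
The fourth band is the multiplier, 10^3, which is orange.

orange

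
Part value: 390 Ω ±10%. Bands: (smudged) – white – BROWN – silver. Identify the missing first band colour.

orange

390 Ω = 39 × 10^1.
The first band gives digit 3 of the significand, and 3 is orange.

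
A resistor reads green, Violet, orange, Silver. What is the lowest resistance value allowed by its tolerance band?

51300 Ω

Green → 5 (first significant figure)
Violet → 7 (second significant figure)
Orange → ×10^3 multiplier
Silver → ±10% tolerance
57 × 1000 = 57000 Ω
Lowest = 57000 × (1 − 10/100) = 51300 Ω.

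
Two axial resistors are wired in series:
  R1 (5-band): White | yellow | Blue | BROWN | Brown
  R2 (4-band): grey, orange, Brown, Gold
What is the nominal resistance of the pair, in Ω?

R1: white, yellow, blue → 946; brown ×10 → 9460 Ω.
R2: grey, orange → 83; brown ×10 → 830 Ω.
Series: 9460 + 830 = 10290 Ω.

10290 Ω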